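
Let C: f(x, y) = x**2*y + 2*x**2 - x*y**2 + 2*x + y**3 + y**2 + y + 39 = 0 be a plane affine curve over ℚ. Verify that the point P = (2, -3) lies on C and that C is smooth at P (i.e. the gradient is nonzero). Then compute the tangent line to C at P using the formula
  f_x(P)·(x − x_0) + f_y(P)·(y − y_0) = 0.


Tangent line at P: -11*x + 38*y + 136 = 0.

Step 1: f(2, -3) = 0, so P lies on C.
Step 2: partial derivatives
  f_x(x, y) = 2*x*y + 4*x - y**2 + 2, f_y(x, y) = x**2 - 2*x*y + 3*y**2 + 2*y + 1.
  f_x(P) = -11, f_y(P) = 38 (gradient nonzero, so P is smooth).
Step 3: tangent line at P: -11·(x − 2) + 38·(y − -3) = 0.
Expanding: -11*x + 38*y + 136 = 0.


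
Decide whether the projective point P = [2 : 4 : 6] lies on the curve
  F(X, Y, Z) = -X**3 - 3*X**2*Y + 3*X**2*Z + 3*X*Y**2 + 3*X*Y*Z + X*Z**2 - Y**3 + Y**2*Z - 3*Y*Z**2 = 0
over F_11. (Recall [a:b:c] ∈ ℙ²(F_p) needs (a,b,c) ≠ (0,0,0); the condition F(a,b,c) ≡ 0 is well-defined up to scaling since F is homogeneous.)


F(2,4,6) ≡ 5 (mod 11); P is NOT on the curve.

Evaluate F(2, 4, 6) term-by-term (mod 11).
  -X**3 ↦ -1·8·1·1 = -8
  -3*X**2*Y ↦ -3·4·4·1 = -48
  3*X**2*Z ↦ 3·4·1·6 = 72
  3*X*Y**2 ↦ 3·2·16·1 = 96
  3*X*Y*Z ↦ 3·2·4·6 = 144
  X*Z**2 ↦ 1·2·1·36 = 72
  -Y**3 ↦ -1·1·64·1 = -64
  Y**2*Z ↦ 1·1·16·6 = 96
  -3*Y*Z**2 ↦ -3·1·4·36 = -432
Sum: F(2, 4, 6) = (-8) + (-48) + (72) + (96) + (144) + (72) + (-64) + (96) + (-432) = -72.
Reducing mod 11: -72 ≡ 5 (mod 11).
Since F(a, b, c) ≡ 5 ≠ 0 (mod 11), P does NOT lie on the curve.


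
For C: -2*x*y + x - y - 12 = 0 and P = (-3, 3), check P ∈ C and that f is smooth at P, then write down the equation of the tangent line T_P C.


Tangent line at P: -5*x + 5*y - 30 = 0.

Step 1: f(-3, 3) = 0, so P lies on C.
Step 2: partial derivatives
  f_x(x, y) = 1 - 2*y, f_y(x, y) = -2*x - 1.
  f_x(P) = -5, f_y(P) = 5 (gradient nonzero, so P is smooth).
Step 3: tangent line at P: -5·(x − -3) + 5·(y − 3) = 0.
Expanding: -5*x + 5*y - 30 = 0.


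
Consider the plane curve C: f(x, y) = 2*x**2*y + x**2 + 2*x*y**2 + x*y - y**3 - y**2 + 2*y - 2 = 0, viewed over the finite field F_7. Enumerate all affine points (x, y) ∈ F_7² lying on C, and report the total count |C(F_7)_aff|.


Affine F_7-points: {(3, 0), (4, 0)}; count = 2.

For each of the 49 pairs (x, y) ∈ F_7², evaluate f(x, y) mod 7. Record the zeros.
  x = 0: [0↦5, 1↦5, 2↦4, 3↦3, 4↦3, 5↦5, 6↦3]  zeros at y ∈ ∅
  x = 1: [0↦6, 1↦4, 2↦5, 3↦3, 4↦6, 5↦1, 6↦3]  zeros at y ∈ ∅
  x = 2: [0↦2, 1↦2, 2↦2, 3↦3, 4↦6, 5↦5, 6↦1]  zeros at y ∈ ∅
  x = 3: [0↦0, 1↦6, 2↦2, 3↦3, 4↦3, 5↦3, 6↦4]  zeros at y ∈ {0}
  x = 4: [0↦0, 1↦2, 2↦5, 3↦3, 4↦4, 5↦2, 6↦5]  zeros at y ∈ {0}
  x = 5: [0↦2, 1↦4, 2↦4, 3↦3, 4↦2, 5↦2, 6↦4]  zeros at y ∈ ∅
  x = 6: [0↦6, 1↦5, 2↦6, 3↦3, 4↦4, 5↦3, 6↦1]  zeros at y ∈ ∅
Collecting zeros: affine points = {(3, 0), (4, 0)}.
Total count |C(F_7)_aff| = 2.


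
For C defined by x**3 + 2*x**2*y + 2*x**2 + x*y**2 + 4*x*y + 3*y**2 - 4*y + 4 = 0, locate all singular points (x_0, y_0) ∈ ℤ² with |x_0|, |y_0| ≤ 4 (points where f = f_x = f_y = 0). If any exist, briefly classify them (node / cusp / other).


Singular points: {(-2, 2)}; classification: cusp.

Compute partial derivatives:
  f_x = 3*x**2 + 4*x*y + 4*x + y**2 + 4*y.
  f_y = 2*x**2 + 2*x*y + 4*x + 6*y - 4.
Scan x_0 ∈ {−4, ..., 4}. For each x_0, f_y(x_0, y) is a polynomial in y; find its integer roots y ∈ {−4, ..., 4}, then test f_x and f at those candidates.
  x = -4: f_y(-4, y) = 12 - 2*y; no integer root y with |y| ≤ 4.
  x = -3: f_y(-3, y) = 2; no integer root y with |y| ≤ 4.
  x = -2: f_y(-2, y) = 2*y - 4; vanishes at y ∈ {2}. (-2, 2): f_x = 0, f = 0 — SINGULAR.
  x = -1: f_y(-1, y) = 4*y - 6; no integer root y with |y| ≤ 4.
  x = 0: f_y(0, y) = 6*y - 4; no integer root y with |y| ≤ 4.
  x = 1: f_y(1, y) = 8*y + 2; no integer root y with |y| ≤ 4.
  x = 2: f_y(2, y) = 10*y + 12; no integer root y with |y| ≤ 4.
  x = 3: f_y(3, y) = 12*y + 26; no integer root y with |y| ≤ 4.
  x = 4: f_y(4, y) = 14*y + 44; no integer root y with |y| ≤ 4.
Only singular point on the grid: (-2, 2).
Classify: substitute x = -2 + u, y = 2 + v and expand: f = u**3 + 2*u**2*v + u*v**2 + v**2.
No constant or linear terms (consistent with a singular point). Quadratic part: v**2. Cubic part: u**3 + 2*u**2*v + u*v**2.
The quadratic part v**2 is a perfect square, so there is a single (double) tangent line v = 0, i.e. y = 2. Restricting the cubic part to that line (v = 0) leaves u**3 ≠ 0, so f is not divisible by v and the branch is v² ≈ -u**3 to lowest order — this is a cusp.
Classification: cusp.


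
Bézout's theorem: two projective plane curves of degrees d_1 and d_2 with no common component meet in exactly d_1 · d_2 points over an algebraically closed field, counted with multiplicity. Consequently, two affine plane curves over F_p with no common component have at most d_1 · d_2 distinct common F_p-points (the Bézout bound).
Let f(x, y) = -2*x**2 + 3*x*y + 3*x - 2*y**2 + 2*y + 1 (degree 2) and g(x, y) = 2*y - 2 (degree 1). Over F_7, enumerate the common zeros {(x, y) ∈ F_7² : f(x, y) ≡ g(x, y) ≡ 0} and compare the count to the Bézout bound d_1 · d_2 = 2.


Common zeros: {(4, 1), (6, 1)}; count = 2; Bézout bound = 2.

deg(f) = 2, deg(g) = 1, so Bézout bound = 2.
Scan x ∈ F_7. For each x, list the y ∈ F_7 with f(x, y) ≡ 0 and those with g(x, y) ≡ 0 (mod 7); the common zeros in that column are the intersection.
  x = 0: f ≡ 0 at y ∈ ∅; g ≡ 0 at y ∈ {1}; common: ∅.
  x = 1: f ≡ 0 at y ∈ ∅; g ≡ 0 at y ∈ {1}; common: ∅.
  x = 2: f ≡ 0 at y ∈ {2}; g ≡ 0 at y ∈ {1}; common: ∅.
  x = 3: f ≡ 0 at y ∈ {3, 6}; g ≡ 0 at y ∈ {1}; common: ∅.
  x = 4: f ≡ 0 at y ∈ {1, 6}; g ≡ 0 at y ∈ {1}; common: {1}.
  x = 5: f ≡ 0 at y ∈ ∅; g ≡ 0 at y ∈ {1}; common: ∅.
  x = 6: f ≡ 0 at y ∈ {1, 2}; g ≡ 0 at y ∈ {1}; common: {1}.
Collecting: common zeros = {(4, 1), (6, 1)}, so the count is 2.
Comparison with the Bézout bound: 2 ≤ 2 = deg(f)·deg(g), as expected for curves with no common component (the bound is attained).


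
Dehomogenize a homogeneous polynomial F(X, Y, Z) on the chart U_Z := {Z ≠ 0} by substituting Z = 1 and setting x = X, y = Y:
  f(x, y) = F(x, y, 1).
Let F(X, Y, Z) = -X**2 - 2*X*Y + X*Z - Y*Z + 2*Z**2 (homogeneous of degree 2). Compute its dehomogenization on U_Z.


f(x, y) = -x**2 - 2*x*y + x - y + 2

On U_Z we set Z = 1. Each monomial c·X^i·Y^j·Z^k in F becomes c·x^i·y^j·1^k = c·x^i·y^j.
Substituting Z = 1: F(X, Y, 1) = -x**2 - 2*x*y + x - y + 2.
Note: deg(f) ≤ deg(F) = 2; strict inequality happens when F is divisible by Z (lost terms).


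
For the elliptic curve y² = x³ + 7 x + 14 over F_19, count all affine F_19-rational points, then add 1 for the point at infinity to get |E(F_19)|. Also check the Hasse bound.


Affine points = {(2, 6), (2, 13), (3, 9), (3, 10), (4, 7), (4, 12), (6, 5), (6, 14), (7, 8), (7, 11), (10, 1), (10, 18), (11, 4), (11, 15), (14, 5), (14, 14), (15, 6), (15, 13), (16, 2), (16, 17), (17, 7), (17, 12), (18, 5), (18, 14)}; affine count = 24; |E(F_19)| = 25.

Discriminant check: Δ ∝ 4a³ + 27b² = 4·7³ + 27·14² = 4·343 + 27·196 ≡ 14 (mod 19). Nonzero ⇒ E is nonsingular.
For each x ∈ F_19, compute rhs = x³ + 7·x + 14 mod 19, then count y ∈ F_19 with y² ≡ rhs.
  x = 0: rhs = 14, matching y values: none (0 points).
  x = 1: rhs = 3, matching y values: none (0 points).
  x = 2: rhs = 17, matching y values: 6, 13 (2 points).
  x = 3: rhs = 5, matching y values: 9, 10 (2 points).
  x = 4: rhs = 11, matching y values: 7, 12 (2 points).
  x = 5: rhs = 3, matching y values: none (0 points).
  x = 6: rhs = 6, matching y values: 5, 14 (2 points).
  x = 7: rhs = 7, matching y values: 8, 11 (2 points).
  x = 8: rhs = 12, matching y values: none (0 points).
  x = 9: rhs = 8, matching y values: none (0 points).
  x = 10: rhs = 1, matching y values: 1, 18 (2 points).
  x = 11: rhs = 16, matching y values: 4, 15 (2 points).
  x = 12: rhs = 2, matching y values: none (0 points).
  x = 13: rhs = 3, matching y values: none (0 points).
  x = 14: rhs = 6, matching y values: 5, 14 (2 points).
  x = 15: rhs = 17, matching y values: 6, 13 (2 points).
  x = 16: rhs = 4, matching y values: 2, 17 (2 points).
  x = 17: rhs = 11, matching y values: 7, 12 (2 points).
  x = 18: rhs = 6, matching y values: 5, 14 (2 points).
Total affine count: 24.
Full point count |E(F_19)| = 24 + 1 = 25.
Hasse bound: |25 − (19+1)| = |5| = 5 ≤ 2√19 ≈ 8.7178 ✓.


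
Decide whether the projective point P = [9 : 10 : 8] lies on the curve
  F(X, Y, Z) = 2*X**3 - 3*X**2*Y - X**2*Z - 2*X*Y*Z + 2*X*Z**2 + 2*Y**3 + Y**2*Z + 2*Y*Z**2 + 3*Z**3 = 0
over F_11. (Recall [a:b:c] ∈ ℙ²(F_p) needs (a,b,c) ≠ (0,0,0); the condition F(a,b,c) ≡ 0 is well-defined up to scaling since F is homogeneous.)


F(9,10,8) ≡ 1 (mod 11); P is NOT on the curve.

Evaluate F(9, 10, 8) term-by-term (mod 11).
  2*X**3 ↦ 2·729·1·1 = 1458
  -3*X**2*Y ↦ -3·81·10·1 = -2430
  -X**2*Z ↦ -1·81·1·8 = -648
  -2*X*Y*Z ↦ -2·9·10·8 = -1440
  2*X*Z**2 ↦ 2·9·1·64 = 1152
  2*Y**3 ↦ 2·1·1000·1 = 2000
  Y**2*Z ↦ 1·1·100·8 = 800
  2*Y*Z**2 ↦ 2·1·10·64 = 1280
  3*Z**3 ↦ 3·1·1·512 = 1536
Sum: F(9, 10, 8) = (1458) + (-2430) + (-648) + (-1440) + (1152) + (2000) + (800) + (1280) + (1536) = 3708.
Reducing mod 11: 3708 ≡ 1 (mod 11).
Since F(a, b, c) ≡ 1 ≠ 0 (mod 11), P does NOT lie on the curve.


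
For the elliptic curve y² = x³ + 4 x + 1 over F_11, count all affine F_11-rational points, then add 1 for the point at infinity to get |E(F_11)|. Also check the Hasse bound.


Affine points = {(0, 1), (0, 10), (4, 2), (4, 9), (5, 5), (5, 6), (7, 3), (7, 8)}; affine count = 8; |E(F_11)| = 9.

Discriminant check: Δ ∝ 4a³ + 27b² = 4·4³ + 27·1² = 4·64 + 27·1 ≡ 8 (mod 11). Nonzero ⇒ E is nonsingular.
For each x ∈ F_11, compute rhs = x³ + 4·x + 1 mod 11, then count y ∈ F_11 with y² ≡ rhs.
  x = 0: rhs = 1, matching y values: 1, 10 (2 points).
  x = 1: rhs = 6, matching y values: none (0 points).
  x = 2: rhs = 6, matching y values: none (0 points).
  x = 3: rhs = 7, matching y values: none (0 points).
  x = 4: rhs = 4, matching y values: 2, 9 (2 points).
  x = 5: rhs = 3, matching y values: 5, 6 (2 points).
  x = 6: rhs = 10, matching y values: none (0 points).
  x = 7: rhs = 9, matching y values: 3, 8 (2 points).
  x = 8: rhs = 6, matching y values: none (0 points).
  x = 9: rhs = 7, matching y values: none (0 points).
  x = 10: rhs = 7, matching y values: none (0 points).
Total affine count: 8.
Full point count |E(F_11)| = 8 + 1 = 9.
Hasse bound: |9 − (11+1)| = |-3| = 3 ≤ 2√11 ≈ 6.6332 ✓.


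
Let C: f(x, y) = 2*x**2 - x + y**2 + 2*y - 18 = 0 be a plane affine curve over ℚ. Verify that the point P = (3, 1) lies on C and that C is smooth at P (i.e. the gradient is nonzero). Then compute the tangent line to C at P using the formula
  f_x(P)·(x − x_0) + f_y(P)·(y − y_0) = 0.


Tangent line at P: 11*x + 4*y - 37 = 0.

Step 1: f(3, 1) = 0, so P lies on C.
Step 2: partial derivatives
  f_x(x, y) = 4*x - 1, f_y(x, y) = 2*y + 2.
  f_x(P) = 11, f_y(P) = 4 (gradient nonzero, so P is smooth).
Step 3: tangent line at P: 11·(x − 3) + 4·(y − 1) = 0.
Expanding: 11*x + 4*y - 37 = 0.


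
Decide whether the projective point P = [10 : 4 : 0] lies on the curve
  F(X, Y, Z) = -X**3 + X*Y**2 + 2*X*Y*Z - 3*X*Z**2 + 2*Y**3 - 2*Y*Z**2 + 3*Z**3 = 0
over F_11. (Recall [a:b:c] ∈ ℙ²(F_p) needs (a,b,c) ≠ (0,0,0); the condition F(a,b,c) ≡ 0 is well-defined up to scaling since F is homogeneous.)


F(10,4,0) ≡ 3 (mod 11); P is NOT on the curve.

Evaluate F(10, 4, 0) term-by-term (mod 11).
  -X**3 ↦ -1·1000·1·1 = -1000
  X*Y**2 ↦ 1·10·16·1 = 160
  2*X*Y*Z ↦ 2·10·4·0 = 0
  -3*X*Z**2 ↦ -3·10·1·0 = 0
  2*Y**3 ↦ 2·1·64·1 = 128
  -2*Y*Z**2 ↦ -2·1·4·0 = 0
  3*Z**3 ↦ 3·1·1·0 = 0
Sum: F(10, 4, 0) = (-1000) + (160) + (0) + (0) + (128) + (0) + (0) = -712.
Reducing mod 11: -712 ≡ 3 (mod 11).
Since F(a, b, c) ≡ 3 ≠ 0 (mod 11), P does NOT lie on the curve.


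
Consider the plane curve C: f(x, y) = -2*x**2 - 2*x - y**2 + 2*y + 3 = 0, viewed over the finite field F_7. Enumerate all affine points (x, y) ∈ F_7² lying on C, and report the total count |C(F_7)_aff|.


Affine F_7-points: {(0, 3), (0, 6), (1, 1), (3, 0), (3, 2), (5, 1), (6, 3), (6, 6)}; count = 8.

For each of the 49 pairs (x, y) ∈ F_7², evaluate f(x, y) mod 7. Record the zeros.
  x = 0: [0↦3, 1↦4, 2↦3, 3↦0, 4↦2, 5↦2, 6↦0]  zeros at y ∈ {3, 6}
  x = 1: [0↦6, 1↦0, 2↦6, 3↦3, 4↦5, 5↦5, 6↦3]  zeros at y ∈ {1}
  x = 2: [0↦5, 1↦6, 2↦5, 3↦2, 4↦4, 5↦4, 6↦2]  zeros at y ∈ ∅
  x = 3: [0↦0, 1↦1, 2↦0, 3↦4, 4↦6, 5↦6, 6↦4]  zeros at y ∈ {0, 2}
  x = 4: [0↦5, 1↦6, 2↦5, 3↦2, 4↦4, 5↦4, 6↦2]  zeros at y ∈ ∅
  x = 5: [0↦6, 1↦0, 2↦6, 3↦3, 4↦5, 5↦5, 6↦3]  zeros at y ∈ {1}
  x = 6: [0↦3, 1↦4, 2↦3, 3↦0, 4↦2, 5↦2, 6↦0]  zeros at y ∈ {3, 6}
Collecting zeros: affine points = {(0, 3), (0, 6), (1, 1), (3, 0), (3, 2), (5, 1), (6, 3), (6, 6)}.
Total count |C(F_7)_aff| = 8.


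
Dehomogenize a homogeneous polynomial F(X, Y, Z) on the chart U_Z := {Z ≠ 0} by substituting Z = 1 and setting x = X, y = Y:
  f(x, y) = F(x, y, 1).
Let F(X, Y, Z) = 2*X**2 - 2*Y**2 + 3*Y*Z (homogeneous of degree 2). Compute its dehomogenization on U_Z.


f(x, y) = 2*x**2 - 2*y**2 + 3*y

On U_Z we set Z = 1. Each monomial c·X^i·Y^j·Z^k in F becomes c·x^i·y^j·1^k = c·x^i·y^j.
Substituting Z = 1: F(X, Y, 1) = 2*x**2 - 2*y**2 + 3*y.
Note: deg(f) ≤ deg(F) = 2; strict inequality happens when F is divisible by Z (lost terms).


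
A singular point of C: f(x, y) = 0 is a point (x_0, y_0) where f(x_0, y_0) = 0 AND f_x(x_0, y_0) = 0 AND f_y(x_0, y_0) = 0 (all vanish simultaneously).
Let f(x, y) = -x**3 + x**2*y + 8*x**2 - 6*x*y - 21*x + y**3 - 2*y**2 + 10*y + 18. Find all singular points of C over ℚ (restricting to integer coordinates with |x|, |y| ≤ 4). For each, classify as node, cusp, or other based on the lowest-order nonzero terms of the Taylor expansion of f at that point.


Singular points: {(3, 1)}; classification: cusp.

Compute partial derivatives:
  f_x = -3*x**2 + 2*x*y + 16*x - 6*y - 21.
  f_y = x**2 - 6*x + 3*y**2 - 4*y + 10.
Scan x_0 ∈ {−4, ..., 4}. For each x_0, f_y(x_0, y) is a polynomial in y; find its integer roots y ∈ {−4, ..., 4}, then test f_x and f at those candidates.
  x = -4: f_y(-4, y) = 3*y**2 - 4*y + 50; no integer root y with |y| ≤ 4.
  x = -3: f_y(-3, y) = 3*y**2 - 4*y + 37; no integer root y with |y| ≤ 4.
  x = -2: f_y(-2, y) = 3*y**2 - 4*y + 26; no integer root y with |y| ≤ 4.
  x = -1: f_y(-1, y) = 3*y**2 - 4*y + 17; no integer root y with |y| ≤ 4.
  x = 0: f_y(0, y) = 3*y**2 - 4*y + 10; no integer root y with |y| ≤ 4.
  x = 1: f_y(1, y) = 3*y**2 - 4*y + 5; no integer root y with |y| ≤ 4.
  x = 2: f_y(2, y) = 3*y**2 - 4*y + 2; no integer root y with |y| ≤ 4.
  x = 3: f_y(3, y) = 3*y**2 - 4*y + 1; vanishes at y ∈ {1}. (3, 1): f_x = 0, f = 0 — SINGULAR.
  x = 4: f_y(4, y) = 3*y**2 - 4*y + 2; no integer root y with |y| ≤ 4.
Only singular point on the grid: (3, 1).
Classify: substitute x = 3 + u, y = 1 + v and expand: f = -u**3 + u**2*v + v**3 + v**2.
No constant or linear terms (consistent with a singular point). Quadratic part: v**2. Cubic part: -u**3 + u**2*v + v**3.
The quadratic part v**2 is a perfect square, so there is a single (double) tangent line v = 0, i.e. y = 1. Restricting the cubic part to that line (v = 0) leaves -u**3 ≠ 0, so f is not divisible by v and the branch is v² ≈ u**3 to lowest order — this is a cusp.
Classification: cusp.


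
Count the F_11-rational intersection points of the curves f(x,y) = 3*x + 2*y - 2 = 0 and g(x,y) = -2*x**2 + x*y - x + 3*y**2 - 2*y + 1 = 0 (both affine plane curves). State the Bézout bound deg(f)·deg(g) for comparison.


Common zeros: ∅; count = 0; Bézout bound = 2.

deg(f) = 1, deg(g) = 2, so Bézout bound = 2.
Scan x ∈ F_11. For each x, list the y ∈ F_11 with f(x, y) ≡ 0 and those with g(x, y) ≡ 0 (mod 11); the common zeros in that column are the intersection.
  x = 0: f ≡ 0 at y ∈ {1}; g ≡ 0 at y ∈ {3, 5}; common: ∅.
  x = 1: f ≡ 0 at y ∈ {5}; g ≡ 0 at y ∈ {1, 3}; common: ∅.
  x = 2: f ≡ 0 at y ∈ {9}; g ≡ 0 at y ∈ {5, 6}; common: ∅.
  x = 3: f ≡ 0 at y ∈ {2}; g ≡ 0 at y ∈ ∅; common: ∅.
  x = 4: f ≡ 0 at y ∈ {6}; g ≡ 0 at y ∈ ∅; common: ∅.
  x = 5: f ≡ 0 at y ∈ {10}; g ≡ 0 at y ∈ ∅; common: ∅.
  x = 6: f ≡ 0 at y ∈ {3}; g ≡ 0 at y ∈ {0, 6}; common: ∅.
  x = 7: f ≡ 0 at y ∈ {7}; g ≡ 0 at y ∈ ∅; common: ∅.
  x = 8: f ≡ 0 at y ∈ {0}; g ≡ 0 at y ∈ ∅; common: ∅.
  x = 9: f ≡ 0 at y ∈ {4}; g ≡ 0 at y ∈ ∅; common: ∅.
  x = 10: f ≡ 0 at y ∈ {8}; g ≡ 0 at y ∈ {0, 1}; common: ∅.
Collecting: common zeros = ∅, so the count is 0.
Comparison with the Bézout bound: 0 ≤ 2 = deg(f)·deg(g), as expected for curves with no common component (the affine F_11-count falls short of the bound because intersections may lie at infinity, over extension fields, or carry multiplicity).


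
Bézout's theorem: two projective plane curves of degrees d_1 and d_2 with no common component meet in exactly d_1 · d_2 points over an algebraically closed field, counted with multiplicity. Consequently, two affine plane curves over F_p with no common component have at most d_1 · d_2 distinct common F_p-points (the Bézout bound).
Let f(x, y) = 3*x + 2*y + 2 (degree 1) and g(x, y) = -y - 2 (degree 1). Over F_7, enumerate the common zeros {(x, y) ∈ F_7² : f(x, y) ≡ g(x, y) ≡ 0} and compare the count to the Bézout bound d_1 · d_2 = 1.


Common zeros: {(3, 5)}; count = 1; Bézout bound = 1.

deg(f) = 1, deg(g) = 1, so Bézout bound = 1.
Scan x ∈ F_7. For each x, list the y ∈ F_7 with f(x, y) ≡ 0 and those with g(x, y) ≡ 0 (mod 7); the common zeros in that column are the intersection.
  x = 0: f ≡ 0 at y ∈ {6}; g ≡ 0 at y ∈ {5}; common: ∅.
  x = 1: f ≡ 0 at y ∈ {1}; g ≡ 0 at y ∈ {5}; common: ∅.
  x = 2: f ≡ 0 at y ∈ {3}; g ≡ 0 at y ∈ {5}; common: ∅.
  x = 3: f ≡ 0 at y ∈ {5}; g ≡ 0 at y ∈ {5}; common: {5}.
  x = 4: f ≡ 0 at y ∈ {0}; g ≡ 0 at y ∈ {5}; common: ∅.
  x = 5: f ≡ 0 at y ∈ {2}; g ≡ 0 at y ∈ {5}; common: ∅.
  x = 6: f ≡ 0 at y ∈ {4}; g ≡ 0 at y ∈ {5}; common: ∅.
Collecting: common zeros = {(3, 5)}, so the count is 1.
Comparison with the Bézout bound: 1 ≤ 1 = deg(f)·deg(g), as expected for curves with no common component (the bound is attained).


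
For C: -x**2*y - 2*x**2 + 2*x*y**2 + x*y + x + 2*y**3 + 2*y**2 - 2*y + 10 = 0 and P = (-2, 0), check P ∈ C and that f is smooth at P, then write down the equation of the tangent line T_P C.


Tangent line at P: 9*x - 8*y + 18 = 0.

Step 1: f(-2, 0) = 0, so P lies on C.
Step 2: partial derivatives
  f_x(x, y) = -2*x*y - 4*x + 2*y**2 + y + 1, f_y(x, y) = -x**2 + 4*x*y + x + 6*y**2 + 4*y - 2.
  f_x(P) = 9, f_y(P) = -8 (gradient nonzero, so P is smooth).
Step 3: tangent line at P: 9·(x − -2) + -8·(y − 0) = 0.
Expanding: 9*x - 8*y + 18 = 0.


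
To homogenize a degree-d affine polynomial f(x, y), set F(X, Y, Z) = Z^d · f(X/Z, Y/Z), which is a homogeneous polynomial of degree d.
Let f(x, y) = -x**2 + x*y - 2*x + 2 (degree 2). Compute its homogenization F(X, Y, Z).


F(X, Y, Z) = -X**2 + X*Y - 2*X*Z + 2*Z**2

deg(f) = 2.
Substitute x = X/Z, y = Y/Z into f, then multiply by Z^2.
  monomial -1·x^2·y^0 ↦ -1·X^2·Y^0·Z^0.
  monomial 1·x^1·y^1 ↦ 1·X^1·Y^1·Z^0.
  monomial -2·x^1·y^0 ↦ -2·X^1·Y^0·Z^1.
  monomial 2·x^0·y^0 ↦ 2·X^0·Y^0·Z^2.
Collecting: F(X, Y, Z) = -X**2 + X*Y - 2*X*Z + 2*Z**2.


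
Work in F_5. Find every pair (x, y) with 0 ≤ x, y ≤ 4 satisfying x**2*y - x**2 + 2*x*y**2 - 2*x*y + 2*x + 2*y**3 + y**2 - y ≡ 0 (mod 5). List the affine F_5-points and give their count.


Affine F_5-points: {(0, 0), (0, 3), (0, 4), (1, 2), (2, 0), (3, 2), (3, 3), (3, 4), (4, 1)}; count = 9.

For each of the 25 pairs (x, y) ∈ F_5², evaluate f(x, y) mod 5. Record the zeros.
  x = 0: [0↦0, 1↦2, 2↦3, 3↦0, 4↦0]  zeros at y ∈ {0, 3, 4}
  x = 1: [0↦1, 1↦4, 2↦0, 3↦1, 4↦4]  zeros at y ∈ {2}
  x = 2: [0↦0, 1↦1, 2↦4, 3↦1, 4↦4]  zeros at y ∈ {0}
  x = 3: [0↦2, 1↦3, 2↦0, 3↦0, 4↦0]  zeros at y ∈ {2, 3, 4}
  x = 4: [0↦2, 1↦0, 2↦3, 3↦3, 4↦2]  zeros at y ∈ {1}
Collecting zeros: affine points = {(0, 0), (0, 3), (0, 4), (1, 2), (2, 0), (3, 2), (3, 3), (3, 4), (4, 1)}.
Total count |C(F_5)_aff| = 9.


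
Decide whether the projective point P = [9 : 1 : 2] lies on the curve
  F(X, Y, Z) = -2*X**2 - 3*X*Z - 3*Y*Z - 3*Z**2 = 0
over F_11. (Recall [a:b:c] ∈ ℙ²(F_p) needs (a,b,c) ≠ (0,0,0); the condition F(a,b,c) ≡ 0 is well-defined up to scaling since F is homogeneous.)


F(9,1,2) ≡ 8 (mod 11); P is NOT on the curve.

Evaluate F(9, 1, 2) term-by-term (mod 11).
  -2*X**2 ↦ -2·81·1·1 = -162
  -3*X*Z ↦ -3·9·1·2 = -54
  -3*Y*Z ↦ -3·1·1·2 = -6
  -3*Z**2 ↦ -3·1·1·4 = -12
Sum: F(9, 1, 2) = (-162) + (-54) + (-6) + (-12) = -234.
Reducing mod 11: -234 ≡ 8 (mod 11).
Since F(a, b, c) ≡ 8 ≠ 0 (mod 11), P does NOT lie on the curve.


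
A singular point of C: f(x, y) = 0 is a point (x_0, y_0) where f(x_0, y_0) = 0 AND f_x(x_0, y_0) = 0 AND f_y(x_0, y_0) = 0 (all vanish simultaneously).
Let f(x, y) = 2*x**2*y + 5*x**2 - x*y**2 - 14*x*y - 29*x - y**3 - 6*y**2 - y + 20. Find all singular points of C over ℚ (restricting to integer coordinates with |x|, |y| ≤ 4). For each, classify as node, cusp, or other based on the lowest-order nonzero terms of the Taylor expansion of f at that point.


Singular points: {(2, -3)}; classification: node.

Compute partial derivatives:
  f_x = 4*x*y + 10*x - y**2 - 14*y - 29.
  f_y = 2*x**2 - 2*x*y - 14*x - 3*y**2 - 12*y - 1.
Scan x_0 ∈ {−4, ..., 4}. For each x_0, f_y(x_0, y) is a polynomial in y; find its integer roots y ∈ {−4, ..., 4}, then test f_x and f at those candidates.
  x = -4: f_y(-4, y) = -3*y**2 - 4*y + 87; no integer root y with |y| ≤ 4.
  x = -3: f_y(-3, y) = -3*y**2 - 6*y + 59; no integer root y with |y| ≤ 4.
  x = -2: f_y(-2, y) = -3*y**2 - 8*y + 35; no integer root y with |y| ≤ 4.
  x = -1: f_y(-1, y) = -3*y**2 - 10*y + 15; no integer root y with |y| ≤ 4.
  x = 0: f_y(0, y) = -3*y**2 - 12*y - 1; no integer root y with |y| ≤ 4.
  x = 1: f_y(1, y) = -3*y**2 - 14*y - 13; no integer root y with |y| ≤ 4.
  x = 2: f_y(2, y) = -3*y**2 - 16*y - 21; vanishes at y ∈ {-3}. (2, -3): f_x = 0, f = 0 — SINGULAR.
  x = 3: f_y(3, y) = -3*y**2 - 18*y - 25; no integer root y with |y| ≤ 4.
  x = 4: f_y(4, y) = -3*y**2 - 20*y - 25; no integer root y with |y| ≤ 4.
Only singular point on the grid: (2, -3).
Classify: substitute x = 2 + u, y = -3 + v and expand: f = 2*u**2*v - u**2 - u*v**2 - v**3 + v**2.
No constant or linear terms (consistent with a singular point). Quadratic part: -u**2 + v**2. Cubic part: 2*u**2*v - u*v**2 - v**3.
The quadratic part v**2 - u**2 = (v − u)(v + u) splits into two distinct linear factors, so there are two distinct tangent lines y − -3 = ±(x − 2) — this is a node (ordinary double point).
Classification: node.


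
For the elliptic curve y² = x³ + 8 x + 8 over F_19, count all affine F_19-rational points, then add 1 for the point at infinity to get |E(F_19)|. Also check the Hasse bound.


Affine points = {(1, 6), (1, 13), (4, 3), (4, 16), (6, 5), (6, 14), (9, 7), (9, 12), (10, 9), (10, 10), (15, 8), (15, 11)}; affine count = 12; |E(F_19)| = 13.

Discriminant check: Δ ∝ 4a³ + 27b² = 4·8³ + 27·8² = 4·512 + 27·64 ≡ 14 (mod 19). Nonzero ⇒ E is nonsingular.
For each x ∈ F_19, compute rhs = x³ + 8·x + 8 mod 19, then count y ∈ F_19 with y² ≡ rhs.
  x = 0: rhs = 8, matching y values: none (0 points).
  x = 1: rhs = 17, matching y values: 6, 13 (2 points).
  x = 2: rhs = 13, matching y values: none (0 points).
  x = 3: rhs = 2, matching y values: none (0 points).
  x = 4: rhs = 9, matching y values: 3, 16 (2 points).
  x = 5: rhs = 2, matching y values: none (0 points).
  x = 6: rhs = 6, matching y values: 5, 14 (2 points).
  x = 7: rhs = 8, matching y values: none (0 points).
  x = 8: rhs = 14, matching y values: none (0 points).
  x = 9: rhs = 11, matching y values: 7, 12 (2 points).
  x = 10: rhs = 5, matching y values: 9, 10 (2 points).
  x = 11: rhs = 2, matching y values: none (0 points).
  x = 12: rhs = 8, matching y values: none (0 points).
  x = 13: rhs = 10, matching y values: none (0 points).
  x = 14: rhs = 14, matching y values: none (0 points).
  x = 15: rhs = 7, matching y values: 8, 11 (2 points).
  x = 16: rhs = 14, matching y values: none (0 points).
  x = 17: rhs = 3, matching y values: none (0 points).
  x = 18: rhs = 18, matching y values: none (0 points).
Total affine count: 12.
Full point count |E(F_19)| = 12 + 1 = 13.
Hasse bound: |13 − (19+1)| = |-7| = 7 ≤ 2√19 ≈ 8.7178 ✓.


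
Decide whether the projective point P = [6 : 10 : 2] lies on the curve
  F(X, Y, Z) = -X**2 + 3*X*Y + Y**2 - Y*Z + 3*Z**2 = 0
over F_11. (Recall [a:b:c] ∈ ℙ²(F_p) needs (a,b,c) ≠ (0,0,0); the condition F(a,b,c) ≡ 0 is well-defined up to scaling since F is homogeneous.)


F(6,10,2) ≡ 5 (mod 11); P is NOT on the curve.

Evaluate F(6, 10, 2) term-by-term (mod 11).
  -X**2 ↦ -1·36·1·1 = -36
  3*X*Y ↦ 3·6·10·1 = 180
  Y**2 ↦ 1·1·100·1 = 100
  -Y*Z ↦ -1·1·10·2 = -20
  3*Z**2 ↦ 3·1·1·4 = 12
Sum: F(6, 10, 2) = (-36) + (180) + (100) + (-20) + (12) = 236.
Reducing mod 11: 236 ≡ 5 (mod 11).
Since F(a, b, c) ≡ 5 ≠ 0 (mod 11), P does NOT lie on the curve.


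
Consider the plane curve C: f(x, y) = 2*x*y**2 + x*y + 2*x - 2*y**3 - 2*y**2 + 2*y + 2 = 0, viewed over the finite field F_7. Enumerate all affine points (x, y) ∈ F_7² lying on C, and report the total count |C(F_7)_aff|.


Affine F_7-points: {(0, 1), (0, 6), (1, 4), (1, 5), (4, 3), (5, 2), (6, 0)}; count = 7.

For each of the 49 pairs (x, y) ∈ F_7², evaluate f(x, y) mod 7. Record the zeros.
  x = 0: [0↦2, 1↦0, 2↦3, 3↦6, 4↦4, 5↦6, 6↦0]  zeros at y ∈ {1, 6}
  x = 1: [0↦4, 1↦5, 2↦1, 3↦1, 4↦0, 5↦0, 6↦3]  zeros at y ∈ {4, 5}
  x = 2: [0↦6, 1↦3, 2↦6, 3↦3, 4↦3, 5↦1, 6↦6]  zeros at y ∈ ∅
  x = 3: [0↦1, 1↦1, 2↦4, 3↦5, 4↦6, 5↦2, 6↦2]  zeros at y ∈ ∅
  x = 4: [0↦3, 1↦6, 2↦2, 3↦0, 4↦2, 5↦3, 6↦5]  zeros at y ∈ {3}
  x = 5: [0↦5, 1↦4, 2↦0, 3↦2, 4↦5, 5↦4, 6↦1]  zeros at y ∈ {2}
  x = 6: [0↦0, 1↦2, 2↦5, 3↦4, 4↦1, 5↦5, 6↦4]  zeros at y ∈ {0}
Collecting zeros: affine points = {(0, 1), (0, 6), (1, 4), (1, 5), (4, 3), (5, 2), (6, 0)}.
Total count |C(F_7)_aff| = 7.


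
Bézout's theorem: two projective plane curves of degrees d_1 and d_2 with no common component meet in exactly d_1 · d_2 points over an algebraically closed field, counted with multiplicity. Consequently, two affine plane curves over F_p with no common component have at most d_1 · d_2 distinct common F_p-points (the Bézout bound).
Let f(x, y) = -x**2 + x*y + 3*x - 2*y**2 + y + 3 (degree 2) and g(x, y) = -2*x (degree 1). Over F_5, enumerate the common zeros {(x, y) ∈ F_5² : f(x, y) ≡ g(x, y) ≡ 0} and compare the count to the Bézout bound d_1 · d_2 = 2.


Common zeros: {(0, 4)}; count = 1; Bézout bound = 2.

deg(f) = 2, deg(g) = 1, so Bézout bound = 2.
Scan x ∈ F_5. For each x, list the y ∈ F_5 with f(x, y) ≡ 0 and those with g(x, y) ≡ 0 (mod 5); the common zeros in that column are the intersection.
  x = 0: f ≡ 0 at y ∈ {4}; g ≡ 0 at y ∈ {0, 1, 2, 3, 4}; common: {4}.
  x = 1: f ≡ 0 at y ∈ {0, 1}; g ≡ 0 at y ∈ ∅; common: ∅.
  x = 2: f ≡ 0 at y ∈ {0, 4}; g ≡ 0 at y ∈ ∅; common: ∅.
  x = 3: f ≡ 0 at y ∈ {1}; g ≡ 0 at y ∈ ∅; common: ∅.
  x = 4: f ≡ 0 at y ∈ ∅; g ≡ 0 at y ∈ ∅; common: ∅.
Collecting: common zeros = {(0, 4)}, so the count is 1.
Comparison with the Bézout bound: 1 ≤ 2 = deg(f)·deg(g), as expected for curves with no common component (the affine F_5-count falls short of the bound because intersections may lie at infinity, over extension fields, or carry multiplicity).


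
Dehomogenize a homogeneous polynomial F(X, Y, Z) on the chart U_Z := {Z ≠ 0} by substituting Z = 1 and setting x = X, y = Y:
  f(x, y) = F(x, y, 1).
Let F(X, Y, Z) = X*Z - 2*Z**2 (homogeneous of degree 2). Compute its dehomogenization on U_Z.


f(x, y) = x - 2

On U_Z we set Z = 1. Each monomial c·X^i·Y^j·Z^k in F becomes c·x^i·y^j·1^k = c·x^i·y^j.
Substituting Z = 1: F(X, Y, 1) = x - 2.
Note: deg(f) ≤ deg(F) = 2; strict inequality happens when F is divisible by Z (lost terms).


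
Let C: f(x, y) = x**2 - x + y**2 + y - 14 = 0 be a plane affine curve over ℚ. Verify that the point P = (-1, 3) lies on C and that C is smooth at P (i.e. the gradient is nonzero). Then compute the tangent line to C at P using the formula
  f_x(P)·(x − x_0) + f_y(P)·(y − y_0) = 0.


Tangent line at P: -3*x + 7*y - 24 = 0.

Step 1: f(-1, 3) = 0, so P lies on C.
Step 2: partial derivatives
  f_x(x, y) = 2*x - 1, f_y(x, y) = 2*y + 1.
  f_x(P) = -3, f_y(P) = 7 (gradient nonzero, so P is smooth).
Step 3: tangent line at P: -3·(x − -1) + 7·(y − 3) = 0.
Expanding: -3*x + 7*y - 24 = 0.


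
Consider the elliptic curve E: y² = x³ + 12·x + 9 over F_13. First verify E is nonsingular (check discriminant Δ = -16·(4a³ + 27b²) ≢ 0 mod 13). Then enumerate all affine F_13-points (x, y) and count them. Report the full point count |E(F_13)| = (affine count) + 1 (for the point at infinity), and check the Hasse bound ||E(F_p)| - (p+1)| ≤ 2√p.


Affine points = {(0, 3), (0, 10), (1, 3), (1, 10), (4, 2), (4, 11), (5, 5), (5, 8), (9, 1), (9, 12), (11, 4), (11, 9), (12, 3), (12, 10)}; affine count = 14; |E(F_13)| = 15.

Discriminant check: Δ ∝ 4a³ + 27b² = 4·12³ + 27·9² = 4·1728 + 27·81 ≡ 12 (mod 13). Nonzero ⇒ E is nonsingular.
For each x ∈ F_13, compute rhs = x³ + 12·x + 9 mod 13, then count y ∈ F_13 with y² ≡ rhs.
  x = 0: rhs = 9, matching y values: 3, 10 (2 points).
  x = 1: rhs = 9, matching y values: 3, 10 (2 points).
  x = 2: rhs = 2, matching y values: none (0 points).
  x = 3: rhs = 7, matching y values: none (0 points).
  x = 4: rhs = 4, matching y values: 2, 11 (2 points).
  x = 5: rhs = 12, matching y values: 5, 8 (2 points).
  x = 6: rhs = 11, matching y values: none (0 points).
  x = 7: rhs = 7, matching y values: none (0 points).
  x = 8: rhs = 6, matching y values: none (0 points).
  x = 9: rhs = 1, matching y values: 1, 12 (2 points).
  x = 10: rhs = 11, matching y values: none (0 points).
  x = 11: rhs = 3, matching y values: 4, 9 (2 points).
  x = 12: rhs = 9, matching y values: 3, 10 (2 points).
Total affine count: 14.
Full point count |E(F_13)| = 14 + 1 = 15.
Hasse bound: |15 − (13+1)| = |1| = 1 ≤ 2√13 ≈ 7.2111 ✓.


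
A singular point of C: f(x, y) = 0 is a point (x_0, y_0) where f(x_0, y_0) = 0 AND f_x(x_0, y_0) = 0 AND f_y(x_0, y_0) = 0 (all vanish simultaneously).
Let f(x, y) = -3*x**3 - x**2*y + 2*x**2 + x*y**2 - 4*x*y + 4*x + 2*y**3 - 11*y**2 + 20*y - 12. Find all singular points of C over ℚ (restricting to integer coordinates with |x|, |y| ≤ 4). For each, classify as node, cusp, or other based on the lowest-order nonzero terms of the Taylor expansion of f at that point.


Singular points: {(0, 2)}; classification: cusp.

Compute partial derivatives:
  f_x = -9*x**2 - 2*x*y + 4*x + y**2 - 4*y + 4.
  f_y = -x**2 + 2*x*y - 4*x + 6*y**2 - 22*y + 20.
Scan x_0 ∈ {−4, ..., 4}. For each x_0, f_y(x_0, y) is a polynomial in y; find its integer roots y ∈ {−4, ..., 4}, then test f_x and f at those candidates.
  x = -4: f_y(-4, y) = 6*y**2 - 30*y + 20; no integer root y with |y| ≤ 4.
  x = -3: f_y(-3, y) = 6*y**2 - 28*y + 23; no integer root y with |y| ≤ 4.
  x = -2: f_y(-2, y) = 6*y**2 - 26*y + 24; vanishes at y ∈ {3}. (-2, 3): f_x = -31 ≠ 0.
  x = -1: f_y(-1, y) = 6*y**2 - 24*y + 23; no integer root y with |y| ≤ 4.
  x = 0: f_y(0, y) = 6*y**2 - 22*y + 20; vanishes at y ∈ {2}. (0, 2): f_x = 0, f = 0 — SINGULAR.
  x = 1: f_y(1, y) = 6*y**2 - 20*y + 15; no integer root y with |y| ≤ 4.
  x = 2: f_y(2, y) = 6*y**2 - 18*y + 8; no integer root y with |y| ≤ 4.
  x = 3: f_y(3, y) = 6*y**2 - 16*y - 1; no integer root y with |y| ≤ 4.
  x = 4: f_y(4, y) = 6*y**2 - 14*y - 12; vanishes at y ∈ {3}. (4, 3): f_x = -151 ≠ 0.
Only singular point on the grid: (0, 2).
Classify: substitute x = 0 + u, y = 2 + v and expand: f = -3*u**3 - u**2*v + u*v**2 + 2*v**3 + v**2.
No constant or linear terms (consistent with a singular point). Quadratic part: v**2. Cubic part: -3*u**3 - u**2*v + u*v**2 + 2*v**3.
The quadratic part v**2 is a perfect square, so there is a single (double) tangent line v = 0, i.e. y = 2. Restricting the cubic part to that line (v = 0) leaves -3*u**3 ≠ 0, so f is not divisible by v and the branch is v² ≈ 3*u**3 to lowest order — this is a cusp.
Classification: cusp.


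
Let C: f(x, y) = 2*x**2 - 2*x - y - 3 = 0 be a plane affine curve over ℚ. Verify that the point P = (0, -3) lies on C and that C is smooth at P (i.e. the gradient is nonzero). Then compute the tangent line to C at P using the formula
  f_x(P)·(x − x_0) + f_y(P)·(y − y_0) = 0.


Tangent line at P: -2*x - y - 3 = 0.

Step 1: f(0, -3) = 0, so P lies on C.
Step 2: partial derivatives
  f_x(x, y) = 4*x - 2, f_y(x, y) = -1.
  f_x(P) = -2, f_y(P) = -1 (gradient nonzero, so P is smooth).
Step 3: tangent line at P: -2·(x − 0) + -1·(y − -3) = 0.
Expanding: -2*x - y - 3 = 0.


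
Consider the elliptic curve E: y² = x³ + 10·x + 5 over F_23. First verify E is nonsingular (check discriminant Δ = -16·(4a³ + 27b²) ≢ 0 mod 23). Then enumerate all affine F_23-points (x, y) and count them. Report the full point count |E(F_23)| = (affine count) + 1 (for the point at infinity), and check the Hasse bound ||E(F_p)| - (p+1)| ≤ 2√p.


Affine points = {(1, 4), (1, 19), (3, 4), (3, 19), (7, 2), (7, 21), (10, 1), (10, 22), (12, 6), (12, 17), (13, 3), (13, 20), (16, 11), (16, 12), (19, 4), (19, 19), (21, 0)}; affine count = 17; |E(F_23)| = 18.

Discriminant check: Δ ∝ 4a³ + 27b² = 4·10³ + 27·5² = 4·1000 + 27·25 ≡ 6 (mod 23). Nonzero ⇒ E is nonsingular.
For each x ∈ F_23, compute rhs = x³ + 10·x + 5 mod 23, then count y ∈ F_23 with y² ≡ rhs.
  x = 0: rhs = 5, matching y values: none (0 points).
  x = 1: rhs = 16, matching y values: 4, 19 (2 points).
  x = 2: rhs = 10, matching y values: none (0 points).
  x = 3: rhs = 16, matching y values: 4, 19 (2 points).
  x = 4: rhs = 17, matching y values: none (0 points).
  x = 5: rhs = 19, matching y values: none (0 points).
  x = 6: rhs = 5, matching y values: none (0 points).
  x = 7: rhs = 4, matching y values: 2, 21 (2 points).
  x = 8: rhs = 22, matching y values: none (0 points).
  x = 9: rhs = 19, matching y values: none (0 points).
  x = 10: rhs = 1, matching y values: 1, 22 (2 points).
  x = 11: rhs = 20, matching y values: none (0 points).
  x = 12: rhs = 13, matching y values: 6, 17 (2 points).
  x = 13: rhs = 9, matching y values: 3, 20 (2 points).
  x = 14: rhs = 14, matching y values: none (0 points).
  x = 15: rhs = 11, matching y values: none (0 points).
  x = 16: rhs = 6, matching y values: 11, 12 (2 points).
  x = 17: rhs = 5, matching y values: none (0 points).
  x = 18: rhs = 14, matching y values: none (0 points).
  x = 19: rhs = 16, matching y values: 4, 19 (2 points).
  x = 20: rhs = 17, matching y values: none (0 points).
  x = 21: rhs = 0, matching y values: 0 (1 points).
  x = 22: rhs = 17, matching y values: none (0 points).
Total affine count: 17.
Full point count |E(F_23)| = 17 + 1 = 18.
Hasse bound: |18 − (23+1)| = |-6| = 6 ≤ 2√23 ≈ 9.5917 ✓.


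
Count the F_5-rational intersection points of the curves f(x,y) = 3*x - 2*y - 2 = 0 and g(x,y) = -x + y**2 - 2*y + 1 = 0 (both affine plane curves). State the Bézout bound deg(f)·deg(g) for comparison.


Common zeros: ∅; count = 0; Bézout bound = 2.

deg(f) = 1, deg(g) = 2, so Bézout bound = 2.
Scan x ∈ F_5. For each x, list the y ∈ F_5 with f(x, y) ≡ 0 and those with g(x, y) ≡ 0 (mod 5); the common zeros in that column are the intersection.
  x = 0: f ≡ 0 at y ∈ {4}; g ≡ 0 at y ∈ {1}; common: ∅.
  x = 1: f ≡ 0 at y ∈ {3}; g ≡ 0 at y ∈ {0, 2}; common: ∅.
  x = 2: f ≡ 0 at y ∈ {2}; g ≡ 0 at y ∈ ∅; common: ∅.
  x = 3: f ≡ 0 at y ∈ {1}; g ≡ 0 at y ∈ ∅; common: ∅.
  x = 4: f ≡ 0 at y ∈ {0}; g ≡ 0 at y ∈ {3, 4}; common: ∅.
Collecting: common zeros = ∅, so the count is 0.
Comparison with the Bézout bound: 0 ≤ 2 = deg(f)·deg(g), as expected for curves with no common component (the affine F_5-count falls short of the bound because intersections may lie at infinity, over extension fields, or carry multiplicity).


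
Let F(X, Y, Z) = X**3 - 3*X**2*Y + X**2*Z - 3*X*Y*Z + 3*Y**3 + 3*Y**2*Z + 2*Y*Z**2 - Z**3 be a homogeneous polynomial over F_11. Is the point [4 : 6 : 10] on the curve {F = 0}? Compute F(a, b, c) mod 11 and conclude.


F(4,6,10) ≡ 0 (mod 11); P is on the curve.

Evaluate F(4, 6, 10) term-by-term (mod 11).
  X**3 ↦ 1·64·1·1 = 64
  -3*X**2*Y ↦ -3·16·6·1 = -288
  X**2*Z ↦ 1·16·1·10 = 160
  -3*X*Y*Z ↦ -3·4·6·10 = -720
  3*Y**3 ↦ 3·1·216·1 = 648
  3*Y**2*Z ↦ 3·1·36·10 = 1080
  2*Y*Z**2 ↦ 2·1·6·100 = 1200
  -Z**3 ↦ -1·1·1·1000 = -1000
Sum: F(4, 6, 10) = (64) + (-288) + (160) + (-720) + (648) + (1080) + (1200) + (-1000) = 1144.
Reducing mod 11: 1144 ≡ 0 (mod 11).
Since F(a, b, c) ≡ 0 (mod 11), P lies on the curve.


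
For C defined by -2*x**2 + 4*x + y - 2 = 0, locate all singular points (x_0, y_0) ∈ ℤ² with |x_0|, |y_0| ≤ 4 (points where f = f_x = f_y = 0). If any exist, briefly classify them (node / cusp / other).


No singular points in the scanned grid; C is smooth there.

Compute partial derivatives:
  f_x = 4 - 4*x.
  f_y = 1.
f_y = 1 is a nonzero constant, so f_y never vanishes: no point (x, y) can satisfy f = f_x = f_y = 0. In particular no (x, y) ∈ {−4, ..., 4}² is singular; the curve is smooth.


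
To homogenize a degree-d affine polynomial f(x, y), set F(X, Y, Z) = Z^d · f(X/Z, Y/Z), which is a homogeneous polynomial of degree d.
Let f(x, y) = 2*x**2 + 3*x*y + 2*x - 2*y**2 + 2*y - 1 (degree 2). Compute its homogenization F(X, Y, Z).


F(X, Y, Z) = 2*X**2 + 3*X*Y + 2*X*Z - 2*Y**2 + 2*Y*Z - Z**2

deg(f) = 2.
Substitute x = X/Z, y = Y/Z into f, then multiply by Z^2.
  monomial 2·x^2·y^0 ↦ 2·X^2·Y^0·Z^0.
  monomial 3·x^1·y^1 ↦ 3·X^1·Y^1·Z^0.
  monomial 2·x^1·y^0 ↦ 2·X^1·Y^0·Z^1.
  monomial -2·x^0·y^2 ↦ -2·X^0·Y^2·Z^0.
  monomial 2·x^0·y^1 ↦ 2·X^0·Y^1·Z^1.
  monomial -1·x^0·y^0 ↦ -1·X^0·Y^0·Z^2.
Collecting: F(X, Y, Z) = 2*X**2 + 3*X*Y + 2*X*Z - 2*Y**2 + 2*Y*Z - Z**2.


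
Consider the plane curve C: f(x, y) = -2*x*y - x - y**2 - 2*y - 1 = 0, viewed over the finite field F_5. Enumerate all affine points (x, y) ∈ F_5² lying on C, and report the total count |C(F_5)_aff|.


Affine F_5-points: {(0, 4), (2, 1), (2, 3), (4, 0)}; count = 4.

For each of the 25 pairs (x, y) ∈ F_5², evaluate f(x, y) mod 5. Record the zeros.
  x = 0: [0↦4, 1↦1, 2↦1, 3↦4, 4↦0]  zeros at y ∈ {4}
  x = 1: [0↦3, 1↦3, 2↦1, 3↦2, 4↦1]  zeros at y ∈ ∅
  x = 2: [0↦2, 1↦0, 2↦1, 3↦0, 4↦2]  zeros at y ∈ {1, 3}
  x = 3: [0↦1, 1↦2, 2↦1, 3↦3, 4↦3]  zeros at y ∈ ∅
  x = 4: [0↦0, 1↦4, 2↦1, 3↦1, 4↦4]  zeros at y ∈ {0}
Collecting zeros: affine points = {(0, 4), (2, 1), (2, 3), (4, 0)}.
Total count |C(F_5)_aff| = 4.


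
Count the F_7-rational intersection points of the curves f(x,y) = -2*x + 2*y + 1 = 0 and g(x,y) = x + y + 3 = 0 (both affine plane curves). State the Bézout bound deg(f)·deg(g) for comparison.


Common zeros: {(4, 0)}; count = 1; Bézout bound = 1.

deg(f) = 1, deg(g) = 1, so Bézout bound = 1.
Scan x ∈ F_7. For each x, list the y ∈ F_7 with f(x, y) ≡ 0 and those with g(x, y) ≡ 0 (mod 7); the common zeros in that column are the intersection.
  x = 0: f ≡ 0 at y ∈ {3}; g ≡ 0 at y ∈ {4}; common: ∅.
  x = 1: f ≡ 0 at y ∈ {4}; g ≡ 0 at y ∈ {3}; common: ∅.
  x = 2: f ≡ 0 at y ∈ {5}; g ≡ 0 at y ∈ {2}; common: ∅.
  x = 3: f ≡ 0 at y ∈ {6}; g ≡ 0 at y ∈ {1}; common: ∅.
  x = 4: f ≡ 0 at y ∈ {0}; g ≡ 0 at y ∈ {0}; common: {0}.
  x = 5: f ≡ 0 at y ∈ {1}; g ≡ 0 at y ∈ {6}; common: ∅.
  x = 6: f ≡ 0 at y ∈ {2}; g ≡ 0 at y ∈ {5}; common: ∅.
Collecting: common zeros = {(4, 0)}, so the count is 1.
Comparison with the Bézout bound: 1 ≤ 1 = deg(f)·deg(g), as expected for curves with no common component (the bound is attained).
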